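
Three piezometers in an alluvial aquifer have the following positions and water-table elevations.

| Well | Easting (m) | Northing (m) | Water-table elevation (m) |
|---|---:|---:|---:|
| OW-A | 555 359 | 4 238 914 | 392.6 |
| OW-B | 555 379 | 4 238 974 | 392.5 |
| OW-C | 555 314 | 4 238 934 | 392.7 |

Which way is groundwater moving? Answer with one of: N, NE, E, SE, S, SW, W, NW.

E

Three-point gradient (reference OW-A): Δ to OW-B = (20, 60, -0.1), Δ to OW-C = (-45, 20, +0.1).
∂h/∂x = -0.002581, ∂h/∂y = -0.0008065 (det = 3100).
Flow = −∇h = (+0.002581 east, +0.0008065 north), which points east.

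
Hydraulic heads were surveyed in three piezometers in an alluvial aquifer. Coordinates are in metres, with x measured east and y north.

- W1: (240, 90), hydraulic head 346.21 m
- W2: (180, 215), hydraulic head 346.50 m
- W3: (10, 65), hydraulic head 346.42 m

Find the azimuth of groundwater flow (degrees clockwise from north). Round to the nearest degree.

With h = a·x + b·y + c and W1 as origin, the differences give:
  (-60)·a + 125·b = +0.29
  (-230)·a + (-25)·b = +0.21
Eliminate b (×(-25) and ×125, subtract): 30250·a = -33.500 → a = ∂h/∂x = -0.001107
Back-substitute: b = ∂h/∂y = +0.001788.
Flow direction (−∇h) has components (+0.001107 E, -0.001788 N).
Azimuth = atan2(E, N) = atan2(+0.001107, -0.001788) = 148.2° ≈ 148°.

148°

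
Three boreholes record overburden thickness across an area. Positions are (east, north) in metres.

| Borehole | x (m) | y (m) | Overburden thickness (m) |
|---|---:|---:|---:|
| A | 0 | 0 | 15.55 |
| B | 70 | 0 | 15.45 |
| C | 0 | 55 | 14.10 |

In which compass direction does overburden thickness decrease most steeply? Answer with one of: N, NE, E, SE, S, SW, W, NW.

N

∂d/∂x = (15.45 − 15.55) / (70 − 0) = -0.001429
∂d/∂y = (14.10 − 15.55) / (55 − 0) = -0.02636
Steepest decrease is along −∇f = (+0.001429 E, +0.02636 N) → north.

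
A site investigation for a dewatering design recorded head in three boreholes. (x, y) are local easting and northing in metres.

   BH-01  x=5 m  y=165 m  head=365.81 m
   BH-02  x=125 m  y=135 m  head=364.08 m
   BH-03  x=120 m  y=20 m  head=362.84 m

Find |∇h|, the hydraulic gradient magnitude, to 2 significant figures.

0.016

Differences from BH-01: to BH-02 (Δx, Δy, Δh) = (120, -30, -1.73); to BH-03 = (115, -145, -2.97).
Solve a·Δx + b·Δy = Δh: det = 120·(-145) − 115·(-30) = -13950.
∂h/∂x = [(-1.73)·(-145) − (-2.97)·(-30)] / -13950 = -0.01159
∂h/∂y = [120·(-2.97) − 115·(-1.73)] / -13950 = +0.01129
|∇h| = √(-0.01159² + 0.01129²) = 0.01618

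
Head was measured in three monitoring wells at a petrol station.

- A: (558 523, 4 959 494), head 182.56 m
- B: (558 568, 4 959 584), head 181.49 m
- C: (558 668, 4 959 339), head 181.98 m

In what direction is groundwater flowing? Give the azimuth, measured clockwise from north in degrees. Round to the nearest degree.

059°

Three-point gradient (reference A): Δ to B = (45, 90, -1.07), Δ to C = (145, -155, -0.58).
∂h/∂x = -0.01089, ∂h/∂y = -0.006444 (det = -20025).
Flow direction (−∇h) has components (+0.01089 E, +0.006444 N).
Azimuth = atan2(E, N) = atan2(+0.01089, +0.006444) = 59.4° ≈ 059°.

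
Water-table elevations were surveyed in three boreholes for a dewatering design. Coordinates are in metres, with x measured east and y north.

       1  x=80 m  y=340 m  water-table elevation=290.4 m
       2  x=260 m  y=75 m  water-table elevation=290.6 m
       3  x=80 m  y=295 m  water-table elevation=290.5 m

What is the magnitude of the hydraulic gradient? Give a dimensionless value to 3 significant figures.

With h = a·x + b·y + c and 1 as origin, the differences give:
  180·a + (-265)·b = +0.2
  0·a + (-45)·b = +0.1
Eliminate b (×(-45) and ×(-265), subtract): -8100·a = 17.50 → a = ∂h/∂x = -0.002160
Back-substitute: b = ∂h/∂y = -0.002222.
|∇h| = √(-0.002160² + -0.002222²) = 0.003099

0.00310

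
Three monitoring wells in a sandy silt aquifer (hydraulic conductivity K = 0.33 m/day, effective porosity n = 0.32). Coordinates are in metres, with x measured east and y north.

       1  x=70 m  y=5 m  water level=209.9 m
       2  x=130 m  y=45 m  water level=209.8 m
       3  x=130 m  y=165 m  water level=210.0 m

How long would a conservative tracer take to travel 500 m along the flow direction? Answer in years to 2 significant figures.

410 years

Taking 1 as reference: 2−1 = (60, 40, -0.1); 3−1 = (60, 160, +0.1).
Solve a·Δx + b·Δy = Δh: det = 60·160 − 60·40 = 7200.
∂h/∂x = [(-0.1)·160 − (+0.1)·40] / 7200 = -0.002778
∂h/∂y = [60·(+0.1) − 60·(-0.1)] / 7200 = +0.001667
|∇h| = √(-0.002778² + 0.001667²) = 0.00324
Seepage velocity v = K·i/n = 0.33 × 0.00324 / 0.32 = 0.003341 m/day.
t = 500 / 0.003341 = 1.497e+05 days = 410 years.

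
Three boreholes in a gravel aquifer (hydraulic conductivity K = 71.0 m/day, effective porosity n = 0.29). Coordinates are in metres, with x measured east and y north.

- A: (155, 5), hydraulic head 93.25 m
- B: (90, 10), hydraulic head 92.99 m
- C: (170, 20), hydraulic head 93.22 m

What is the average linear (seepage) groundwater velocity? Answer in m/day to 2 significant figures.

Three-point gradient (reference A): Δ to B = (-65, 5, -0.26), Δ to C = (15, 15, -0.03).
∂h/∂x = +0.003571, ∂h/∂y = -0.005571 (det = -1050).
|∇h| = √(0.003571² + -0.005571²) = 0.006617
Seepage velocity v = K·i/n = 71.0 × 0.006617 / 0.29 = 1.62 m/day.

1.6 m/day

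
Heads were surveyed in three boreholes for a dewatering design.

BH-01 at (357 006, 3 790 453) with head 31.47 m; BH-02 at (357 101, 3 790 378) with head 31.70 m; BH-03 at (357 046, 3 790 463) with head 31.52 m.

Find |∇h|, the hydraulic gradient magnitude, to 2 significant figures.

With h = a·x + b·y + c and BH-01 as origin, the differences give:
  95·a + (-75)·b = +0.23
  40·a + 10·b = +0.05
Eliminate b (×10 and ×(-75), subtract): 3950·a = 6.050 → a = ∂h/∂x = +0.001532
Back-substitute: b = ∂h/∂y = -0.001127.
|∇h| = √(0.001532² + -0.001127²) = 0.001902

0.0019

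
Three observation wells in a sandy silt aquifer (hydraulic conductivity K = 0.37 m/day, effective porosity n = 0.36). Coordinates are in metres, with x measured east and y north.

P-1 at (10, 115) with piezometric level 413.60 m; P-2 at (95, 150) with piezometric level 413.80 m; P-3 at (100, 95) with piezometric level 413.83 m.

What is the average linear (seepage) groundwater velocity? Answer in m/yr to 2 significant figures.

With h = a·x + b·y + c and P-1 as origin, the differences give:
  85·a + 35·b = +0.20
  90·a + (-20)·b = +0.23
Eliminate b (×(-20) and ×35, subtract): -4850·a = -12.050 → a = ∂h/∂x = +0.002485
Back-substitute: b = ∂h/∂y = -0.0003196.
|∇h| = √(0.002485² + -0.0003196²) = 0.002505
Seepage velocity v = K·i/n = 0.37 × 0.002505 / 0.36 = 0.002575 m/day = 0.9405 m/yr.

0.94 m/yr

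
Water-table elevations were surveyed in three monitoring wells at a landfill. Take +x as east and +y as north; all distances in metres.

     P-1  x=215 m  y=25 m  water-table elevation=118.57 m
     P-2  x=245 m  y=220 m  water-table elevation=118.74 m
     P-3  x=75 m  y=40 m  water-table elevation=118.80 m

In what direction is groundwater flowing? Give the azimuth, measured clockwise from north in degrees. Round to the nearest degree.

126°

Taking P-1 as reference: P-2−P-1 = (30, 195, +0.17); P-3−P-1 = (-140, 15, +0.23).
Solve a·Δx + b·Δy = Δh: det = 30·15 − (-140)·195 = 27750.
∂h/∂x = [(+0.17)·15 − (+0.23)·195] / 27750 = -0.001524
∂h/∂y = [30·(+0.23) − (-140)·(+0.17)] / 27750 = +0.001106
Flow direction (−∇h) has components (+0.001524 E, -0.001106 N).
Azimuth = atan2(E, N) = atan2(+0.001524, -0.001106) = 126.0° ≈ 126°.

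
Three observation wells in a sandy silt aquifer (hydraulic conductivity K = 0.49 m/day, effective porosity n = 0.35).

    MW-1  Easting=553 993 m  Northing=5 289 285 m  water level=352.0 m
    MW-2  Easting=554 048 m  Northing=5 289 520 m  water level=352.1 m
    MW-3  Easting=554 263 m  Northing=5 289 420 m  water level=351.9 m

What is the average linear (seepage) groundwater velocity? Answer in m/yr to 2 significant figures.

0.45 m/yr

Three-point gradient (reference MW-1): Δ to MW-2 = (55, 235, +0.1), Δ to MW-3 = (270, 135, -0.1).
∂h/∂x = -0.0006604, ∂h/∂y = +0.0005801 (det = -56025).
|∇h| = √(-0.0006604² + 0.0005801²) = 0.000879
Seepage velocity v = K·i/n = 0.49 × 0.000879 / 0.35 = 0.001231 m/day = 0.4496 m/yr.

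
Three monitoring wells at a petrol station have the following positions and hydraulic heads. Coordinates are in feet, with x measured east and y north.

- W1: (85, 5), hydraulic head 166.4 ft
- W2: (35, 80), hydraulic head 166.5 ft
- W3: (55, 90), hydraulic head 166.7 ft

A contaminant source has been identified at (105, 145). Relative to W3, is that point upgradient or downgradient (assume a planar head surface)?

upgradient

Taking W1 as reference: W2−W1 = (-50, 75, +0.1); W3−W1 = (-30, 85, +0.3).
Solve a·Δx + b·Δy = Δh: det = (-50)·85 − (-30)·75 = -2000.
∂h/∂x = [(+0.1)·85 − (+0.3)·75] / -2000 = +0.007000
∂h/∂y = [(-50)·(+0.3) − (-30)·(+0.1)] / -2000 = +0.006000
Head at (105, 145) = 166.4 + (+0.007000)·(20) + (+0.006000)·(140) = 167.38 ft.
That is higher than the 166.7 ft at W3, so the point is upgradient.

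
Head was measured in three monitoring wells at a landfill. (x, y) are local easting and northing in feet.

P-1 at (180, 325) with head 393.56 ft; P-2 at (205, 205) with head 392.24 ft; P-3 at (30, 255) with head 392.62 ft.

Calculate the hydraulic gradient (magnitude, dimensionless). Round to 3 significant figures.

0.0113

Three-point gradient (reference P-1): Δ to P-2 = (25, -120, -1.32), Δ to P-3 = (-150, -70, -0.94).
∂h/∂x = +0.001033, ∂h/∂y = +0.01122 (det = -19750).
|∇h| = √(0.001033² + 0.01122²) = 0.01127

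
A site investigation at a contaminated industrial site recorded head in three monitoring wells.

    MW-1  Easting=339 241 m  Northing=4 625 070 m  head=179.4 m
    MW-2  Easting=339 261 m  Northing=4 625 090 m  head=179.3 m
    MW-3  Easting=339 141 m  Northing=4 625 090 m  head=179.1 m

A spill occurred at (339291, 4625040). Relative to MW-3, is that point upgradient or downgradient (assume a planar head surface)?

Taking MW-1 as reference: MW-2−MW-1 = (20, 20, -0.1); MW-3−MW-1 = (-100, 20, -0.3).
Solve a·Δx + b·Δy = Δh: det = 20·20 − (-100)·20 = 2400.
∂h/∂x = [(-0.1)·20 − (-0.3)·20] / 2400 = +0.001667
∂h/∂y = [20·(-0.3) − (-100)·(-0.1)] / 2400 = -0.006667
Head at (339291, 4625040) = 179.4 + (+0.001667)·(50) + (-0.006667)·(-30) = 179.68 m.
That is higher than the 179.1 m at MW-3, so the point is upgradient.

upgradient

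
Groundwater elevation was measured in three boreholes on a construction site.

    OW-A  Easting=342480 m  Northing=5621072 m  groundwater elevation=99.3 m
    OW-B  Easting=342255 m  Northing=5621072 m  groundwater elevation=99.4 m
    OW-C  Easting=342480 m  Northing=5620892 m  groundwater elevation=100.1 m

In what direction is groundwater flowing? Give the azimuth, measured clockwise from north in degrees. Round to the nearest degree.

∂h/∂x = (99.4 − 99.3) / (342255 − 342480) = -0.0004444
∂h/∂y = (100.1 − 99.3) / (5620892 − 5621072) = -0.004444
Flow direction (−∇h) has components (+0.0004444 E, +0.004444 N).
Azimuth = atan2(E, N) = atan2(+0.0004444, +0.004444) = 5.7° ≈ 006°.

006°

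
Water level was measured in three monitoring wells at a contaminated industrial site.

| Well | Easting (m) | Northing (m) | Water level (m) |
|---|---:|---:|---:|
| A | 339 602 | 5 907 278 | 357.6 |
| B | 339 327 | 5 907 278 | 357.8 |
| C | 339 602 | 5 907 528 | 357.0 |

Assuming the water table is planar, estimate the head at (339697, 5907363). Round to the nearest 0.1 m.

∂h/∂x = (357.8 − 357.6) / (339327 − 339602) = -0.0007273
∂h/∂y = (357.0 − 357.6) / (5907528 − 5907278) = -0.002400
h(339697, 5907363) = 357.6 + (-0.0007273)·(95) + (-0.002400)·(85) = 357.6 -0.069 -0.204 = 357.327 m.

357.3 m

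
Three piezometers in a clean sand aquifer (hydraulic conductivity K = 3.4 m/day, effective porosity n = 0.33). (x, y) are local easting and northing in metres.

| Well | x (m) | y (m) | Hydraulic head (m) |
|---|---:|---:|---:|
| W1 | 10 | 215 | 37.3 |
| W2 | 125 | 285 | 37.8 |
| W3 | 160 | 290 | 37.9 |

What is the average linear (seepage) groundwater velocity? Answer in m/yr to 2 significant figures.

Taking W1 as reference: W2−W1 = (115, 70, +0.5); W3−W1 = (150, 75, +0.6).
Determinant of the coordinate differences = 115·75 − 150·70 = -1875.
∂h/∂x = [(+0.5)·75 − (+0.6)·70] / -1875 = +0.002400
∂h/∂y = [115·(+0.6) − 150·(+0.5)] / -1875 = +0.003200
|∇h| = √(0.002400² + 0.003200²) = 0.004
Seepage velocity v = K·i/n = 3.4 × 0.004 / 0.33 = 0.04121 m/day = 15.05 m/yr.

15 m/yr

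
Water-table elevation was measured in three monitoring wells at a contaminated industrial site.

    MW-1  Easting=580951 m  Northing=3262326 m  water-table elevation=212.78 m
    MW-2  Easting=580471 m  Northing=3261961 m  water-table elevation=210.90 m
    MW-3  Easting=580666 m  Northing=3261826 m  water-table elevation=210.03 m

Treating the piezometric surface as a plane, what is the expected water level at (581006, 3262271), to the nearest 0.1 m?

Taking MW-1 as reference: MW-2−MW-1 = (-480, -365, -1.88); MW-3−MW-1 = (-285, -500, -2.75).
Determinant of the coordinate differences = (-480)·(-500) − (-285)·(-365) = 135975.
∂h/∂x = [(-1.88)·(-500) − (-2.75)·(-365)] / 135975 = -0.0004688
∂h/∂y = [(-480)·(-2.75) − (-285)·(-1.88)] / 135975 = +0.005767
h(581006, 3262271) = 212.78 + (-0.0004688)·(55) + (+0.005767)·(-55) = 212.78 -0.026 -0.317 = 212.437 m.

212.4 m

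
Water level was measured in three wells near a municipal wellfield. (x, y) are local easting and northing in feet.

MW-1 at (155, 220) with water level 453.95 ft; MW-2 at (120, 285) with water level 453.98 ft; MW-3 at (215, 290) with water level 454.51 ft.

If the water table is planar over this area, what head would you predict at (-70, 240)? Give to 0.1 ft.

452.8 ft

With h = a·x + b·y + c and MW-1 as origin, the differences give:
  (-35)·a + 65·b = +0.03
  60·a + 70·b = +0.56
Eliminate b (×70 and ×65, subtract): -6350·a = -34.300 → a = ∂h/∂x = +0.005402
Back-substitute: b = ∂h/∂y = +0.003370.
h(-70, 240) = 453.95 + (+0.005402)·(-225) + (+0.003370)·(20) = 453.95 -1.215 +0.067 = 452.802 ft.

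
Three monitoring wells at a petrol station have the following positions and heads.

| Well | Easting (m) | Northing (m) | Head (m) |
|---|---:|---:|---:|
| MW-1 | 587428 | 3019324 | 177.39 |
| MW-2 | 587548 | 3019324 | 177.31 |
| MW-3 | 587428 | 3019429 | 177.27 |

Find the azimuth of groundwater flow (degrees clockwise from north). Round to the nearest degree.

030°

∂h/∂x = (177.31 − 177.39) / (587548 − 587428) = -0.0006667
∂h/∂y = (177.27 − 177.39) / (3019429 − 3019324) = -0.001143
Flow direction (−∇h) has components (+0.0006667 E, +0.001143 N).
Azimuth = atan2(E, N) = atan2(+0.0006667, +0.001143) = 30.3° ≈ 030°.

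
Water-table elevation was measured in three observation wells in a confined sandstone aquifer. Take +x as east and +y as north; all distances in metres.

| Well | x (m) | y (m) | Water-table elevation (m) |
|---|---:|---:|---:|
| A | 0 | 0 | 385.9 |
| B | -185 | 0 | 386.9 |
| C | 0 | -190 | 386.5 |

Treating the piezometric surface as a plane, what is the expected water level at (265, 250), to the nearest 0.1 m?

∂h/∂x = (386.9 − 385.9) / (-185 − 0) = -0.005405
∂h/∂y = (386.5 − 385.9) / (-190 − 0) = -0.003158
h(265, 250) = 385.9 + (-0.005405)·(265) + (-0.003158)·(250) = 385.9 -1.432 -0.789 = 383.678 m.

383.7 m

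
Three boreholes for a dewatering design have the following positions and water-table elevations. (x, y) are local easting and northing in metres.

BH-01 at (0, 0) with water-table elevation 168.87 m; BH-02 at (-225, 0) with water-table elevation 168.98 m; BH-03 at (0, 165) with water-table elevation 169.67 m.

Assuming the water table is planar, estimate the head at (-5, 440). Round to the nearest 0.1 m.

171.0 m

∂h/∂x = (168.98 − 168.87) / (-225 − 0) = -0.0004889
∂h/∂y = (169.67 − 168.87) / (165 − 0) = +0.004848
h(-5, 440) = 168.87 + (-0.0004889)·(-5) + (+0.004848)·(440) = 168.87 +0.002 +2.133 = 171.006 m.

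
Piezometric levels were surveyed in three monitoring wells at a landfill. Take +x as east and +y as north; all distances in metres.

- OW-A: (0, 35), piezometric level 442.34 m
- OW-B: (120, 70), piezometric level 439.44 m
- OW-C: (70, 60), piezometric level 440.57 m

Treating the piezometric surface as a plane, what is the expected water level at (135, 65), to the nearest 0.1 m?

Taking OW-A as reference: OW-B−OW-A = (120, 35, -2.90); OW-C−OW-A = (70, 25, -1.77).
Solve a·Δx + b·Δy = Δh: det = 120·25 − 70·35 = 550.
∂h/∂x = [(-2.90)·25 − (-1.77)·35] / 550 = -0.01918
∂h/∂y = [120·(-1.77) − 70·(-2.90)] / 550 = -0.01709
h(135, 65) = 442.34 + (-0.01918)·(135) + (-0.01709)·(30) = 442.34 -2.590 -0.513 = 439.238 m.

439.2 m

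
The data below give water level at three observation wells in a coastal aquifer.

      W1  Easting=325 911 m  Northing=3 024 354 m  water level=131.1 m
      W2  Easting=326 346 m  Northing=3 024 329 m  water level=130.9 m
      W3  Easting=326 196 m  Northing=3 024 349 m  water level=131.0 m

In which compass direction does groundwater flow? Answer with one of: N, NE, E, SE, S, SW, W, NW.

S

Taking W1 as reference: W2−W1 = (435, -25, -0.2); W3−W1 = (285, -5, -0.1).
Determinant of the coordinate differences = 435·(-5) − 285·(-25) = 4950.
∂h/∂x = [(-0.2)·(-5) − (-0.1)·(-25)] / 4950 = -0.0003030
∂h/∂y = [435·(-0.1) − 285·(-0.2)] / 4950 = +0.002727
Flow = −∇h = (+0.0003030 east, -0.002727 north), which points south.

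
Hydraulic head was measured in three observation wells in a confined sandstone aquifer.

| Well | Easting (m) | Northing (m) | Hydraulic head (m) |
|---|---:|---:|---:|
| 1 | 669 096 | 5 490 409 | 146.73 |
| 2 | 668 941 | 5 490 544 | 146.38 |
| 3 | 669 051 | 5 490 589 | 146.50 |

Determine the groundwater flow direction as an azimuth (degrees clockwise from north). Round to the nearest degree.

Differences from 1: to 2 (Δx, Δy, Δh) = (-155, 135, -0.35); to 3 = (-45, 180, -0.23).
Determinant of the coordinate differences = (-155)·180 − (-45)·135 = -21825.
∂h/∂x = [(-0.35)·180 − (-0.23)·135] / -21825 = +0.001464
∂h/∂y = [(-155)·(-0.23) − (-45)·(-0.35)] / -21825 = -0.0009118
Flow direction (−∇h) has components (-0.001464 E, +0.0009118 N).
Azimuth = atan2(E, N) = atan2(-0.001464, +0.0009118) = 301.9° ≈ 302°.

302°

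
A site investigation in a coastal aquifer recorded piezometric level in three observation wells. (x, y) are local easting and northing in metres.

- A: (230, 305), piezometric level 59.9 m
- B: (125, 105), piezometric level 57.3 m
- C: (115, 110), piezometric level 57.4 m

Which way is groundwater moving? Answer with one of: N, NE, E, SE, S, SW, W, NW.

Taking A as reference: B−A = (-105, -200, -2.6); C−A = (-115, -195, -2.5).
Determinant of the coordinate differences = (-105)·(-195) − (-115)·(-200) = -2525.
∂h/∂x = [(-2.6)·(-195) − (-2.5)·(-200)] / -2525 = -0.002772
∂h/∂y = [(-105)·(-2.5) − (-115)·(-2.6)] / -2525 = +0.01446
Flow = −∇h = (+0.002772 east, -0.01446 north), which points south.

S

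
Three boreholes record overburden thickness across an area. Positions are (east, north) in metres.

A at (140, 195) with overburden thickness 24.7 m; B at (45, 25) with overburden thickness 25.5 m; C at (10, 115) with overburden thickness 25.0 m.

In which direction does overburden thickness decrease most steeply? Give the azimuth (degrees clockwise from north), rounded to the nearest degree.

Taking A as reference: B−A = (-95, -170, +0.8); C−A = (-130, -80, +0.3).
Solve a·Δx + b·Δy = Δd: det = (-95)·(-80) − (-130)·(-170) = -14500.
∂d/∂x = [(+0.8)·(-80) − (+0.3)·(-170)] / -14500 = +0.0008966
∂d/∂y = [(-95)·(+0.3) − (-130)·(+0.8)] / -14500 = -0.005207
Steepest decrease is along −∇f: components (-0.0008966 E, +0.005207 N).
Azimuth = atan2(-0.0008966, +0.005207) = 350.2° ≈ 350°.

350°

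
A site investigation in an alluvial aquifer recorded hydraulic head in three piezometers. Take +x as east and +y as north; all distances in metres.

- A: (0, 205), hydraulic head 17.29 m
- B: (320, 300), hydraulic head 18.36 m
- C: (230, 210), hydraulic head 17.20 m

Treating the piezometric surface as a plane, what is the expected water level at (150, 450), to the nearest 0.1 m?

20.5 m

Differences from A: to B (Δx, Δy, Δh) = (320, 95, +1.07); to C = (230, 5, -0.09).
Solve a·Δx + b·Δy = Δh: det = 320·5 − 230·95 = -20250.
∂h/∂x = [(+1.07)·5 − (-0.09)·95] / -20250 = -0.0006864
∂h/∂y = [320·(-0.09) − 230·(+1.07)] / -20250 = +0.01358
h(150, 450) = 17.29 + (-0.0006864)·(150) + (+0.01358)·(245) = 17.29 -0.103 +3.326 = 20.513 m.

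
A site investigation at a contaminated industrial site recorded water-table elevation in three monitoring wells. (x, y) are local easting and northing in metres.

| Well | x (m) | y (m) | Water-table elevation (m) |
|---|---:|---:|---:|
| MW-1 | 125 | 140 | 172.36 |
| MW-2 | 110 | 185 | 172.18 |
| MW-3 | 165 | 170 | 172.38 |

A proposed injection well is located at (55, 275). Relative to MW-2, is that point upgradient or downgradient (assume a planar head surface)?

With h = a·x + b·y + c and MW-1 as origin, the differences give:
  (-15)·a + 45·b = -0.18
  40·a + 30·b = +0.02
Eliminate b (×30 and ×45, subtract): -2250·a = -6.300 → a = ∂h/∂x = +0.002800
Back-substitute: b = ∂h/∂y = -0.003067.
Head at (55, 275) = 172.36 + (+0.002800)·(-70) + (-0.003067)·(135) = 171.75 m.
That is lower than the 172.18 m at MW-2, so the point is downgradient.

downgradient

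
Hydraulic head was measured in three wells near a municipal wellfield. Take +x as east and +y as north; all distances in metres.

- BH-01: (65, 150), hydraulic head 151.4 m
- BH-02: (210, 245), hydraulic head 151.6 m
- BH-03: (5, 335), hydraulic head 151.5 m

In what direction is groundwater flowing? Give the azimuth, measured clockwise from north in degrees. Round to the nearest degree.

Differences from BH-01: to BH-02 (Δx, Δy, Δh) = (145, 95, +0.2); to BH-03 = (-60, 185, +0.1).
Determinant of the coordinate differences = 145·185 − (-60)·95 = 32525.
∂h/∂x = [(+0.2)·185 − (+0.1)·95] / 32525 = +0.0008455
∂h/∂y = [145·(+0.1) − (-60)·(+0.2)] / 32525 = +0.0008148
Flow direction (−∇h) has components (-0.0008455 E, -0.0008148 N).
Azimuth = atan2(E, N) = atan2(-0.0008455, -0.0008148) = 226.1° ≈ 226°.

226°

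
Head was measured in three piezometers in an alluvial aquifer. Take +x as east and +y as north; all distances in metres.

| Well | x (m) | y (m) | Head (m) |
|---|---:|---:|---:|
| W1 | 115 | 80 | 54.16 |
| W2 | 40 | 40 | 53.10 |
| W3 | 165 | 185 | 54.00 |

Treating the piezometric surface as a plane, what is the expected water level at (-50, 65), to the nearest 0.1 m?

Three-point gradient (reference W1): Δ to W2 = (-75, -40, -1.06), Δ to W3 = (50, 105, -0.16).
∂h/∂x = +0.02003, ∂h/∂y = -0.01106 (det = -5875).
h(-50, 65) = 54.16 + (+0.02003)·(-165) + (-0.01106)·(-15) = 54.16 -3.306 +0.166 = 51.020 m.

51.0 m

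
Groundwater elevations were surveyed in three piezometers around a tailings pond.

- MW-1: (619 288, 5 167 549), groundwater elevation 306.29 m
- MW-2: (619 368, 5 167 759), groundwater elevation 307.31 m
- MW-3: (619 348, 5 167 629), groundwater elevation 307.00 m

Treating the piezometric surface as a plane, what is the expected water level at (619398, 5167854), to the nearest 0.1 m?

Taking MW-1 as reference: MW-2−MW-1 = (80, 210, +1.02); MW-3−MW-1 = (60, 80, +0.71).
Determinant of the coordinate differences = 80·80 − 60·210 = -6200.
∂h/∂x = [(+1.02)·80 − (+0.71)·210] / -6200 = +0.01089
∂h/∂y = [80·(+0.71) − 60·(+1.02)] / -6200 = +0.0007097
h(619398, 5167854) = 306.29 + (+0.01089)·(110) + (+0.0007097)·(305) = 306.29 +1.198 +0.216 = 307.704 m.

307.7 m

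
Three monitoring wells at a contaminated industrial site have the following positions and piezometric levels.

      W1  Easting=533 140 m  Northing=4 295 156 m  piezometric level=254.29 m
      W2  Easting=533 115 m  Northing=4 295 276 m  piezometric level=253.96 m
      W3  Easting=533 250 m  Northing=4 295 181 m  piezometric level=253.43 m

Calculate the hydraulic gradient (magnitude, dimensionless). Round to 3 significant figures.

Three-point gradient (reference W1): Δ to W2 = (-25, 120, -0.33), Δ to W3 = (110, 25, -0.86).
∂h/∂x = -0.006868, ∂h/∂y = -0.004181 (det = -13825).
|∇h| = √(-0.006868² + -0.004181²) = 0.008041

0.00804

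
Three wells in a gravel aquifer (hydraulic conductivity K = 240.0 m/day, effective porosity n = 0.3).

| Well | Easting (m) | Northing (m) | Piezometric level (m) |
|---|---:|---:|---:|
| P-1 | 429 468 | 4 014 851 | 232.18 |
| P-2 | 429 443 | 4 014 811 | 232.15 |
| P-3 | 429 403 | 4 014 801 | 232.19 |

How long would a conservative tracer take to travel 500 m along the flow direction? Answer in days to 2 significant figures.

With h = a·x + b·y + c and P-1 as origin, the differences give:
  (-25)·a + (-40)·b = -0.03
  (-65)·a + (-50)·b = +0.01
Eliminate b (×(-50) and ×(-40), subtract): -1350·a = 1.900 → a = ∂h/∂x = -0.001407
Back-substitute: b = ∂h/∂y = +0.001630.
|∇h| = √(-0.001407² + 0.001630²) = 0.002153
Seepage velocity v = K·i/n = 240.0 × 0.002153 / 0.3 = 1.722 m/day.
t = 500 / 1.722 = 290.4 days.

290 days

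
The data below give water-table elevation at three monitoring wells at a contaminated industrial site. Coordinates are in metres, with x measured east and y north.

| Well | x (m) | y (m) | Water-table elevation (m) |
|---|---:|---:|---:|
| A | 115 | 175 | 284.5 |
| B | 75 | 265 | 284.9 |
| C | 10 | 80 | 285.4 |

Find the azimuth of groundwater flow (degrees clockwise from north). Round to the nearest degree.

093°

Differences from A: to B (Δx, Δy, Δh) = (-40, 90, +0.4); to C = (-105, -95, +0.9).
Solve a·Δx + b·Δy = Δh: det = (-40)·(-95) − (-105)·90 = 13250.
∂h/∂x = [(+0.4)·(-95) − (+0.9)·90] / 13250 = -0.008981
∂h/∂y = [(-40)·(+0.9) − (-105)·(+0.4)] / 13250 = +0.0004528
Flow direction (−∇h) has components (+0.008981 E, -0.0004528 N).
Azimuth = atan2(E, N) = atan2(+0.008981, -0.0004528) = 92.9° ≈ 093°.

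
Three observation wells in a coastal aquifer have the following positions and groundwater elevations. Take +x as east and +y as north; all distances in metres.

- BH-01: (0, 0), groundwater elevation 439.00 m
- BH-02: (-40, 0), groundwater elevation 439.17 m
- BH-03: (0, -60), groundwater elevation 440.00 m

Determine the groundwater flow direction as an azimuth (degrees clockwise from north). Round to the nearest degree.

∂h/∂x = (439.17 − 439.00) / (-40 − 0) = -0.004250
∂h/∂y = (440.00 − 439.00) / (-60 − 0) = -0.01667
Flow direction (−∇h) has components (+0.004250 E, +0.01667 N).
Azimuth = atan2(E, N) = atan2(+0.004250, +0.01667) = 14.3° ≈ 014°.

014°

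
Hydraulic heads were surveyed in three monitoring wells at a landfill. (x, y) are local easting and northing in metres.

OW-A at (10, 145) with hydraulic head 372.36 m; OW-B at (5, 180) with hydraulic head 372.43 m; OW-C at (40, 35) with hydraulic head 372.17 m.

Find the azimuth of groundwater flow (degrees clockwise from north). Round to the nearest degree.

222°

Differences from OW-A: to OW-B (Δx, Δy, Δh) = (-5, 35, +0.07); to OW-C = (30, -110, -0.19).
Solve a·Δx + b·Δy = Δh: det = (-5)·(-110) − 30·35 = -500.
∂h/∂x = [(+0.07)·(-110) − (-0.19)·35] / -500 = +0.002100
∂h/∂y = [(-5)·(-0.19) − 30·(+0.07)] / -500 = +0.002300
Flow direction (−∇h) has components (-0.002100 E, -0.002300 N).
Azimuth = atan2(E, N) = atan2(-0.002100, -0.002300) = 222.4° ≈ 222°.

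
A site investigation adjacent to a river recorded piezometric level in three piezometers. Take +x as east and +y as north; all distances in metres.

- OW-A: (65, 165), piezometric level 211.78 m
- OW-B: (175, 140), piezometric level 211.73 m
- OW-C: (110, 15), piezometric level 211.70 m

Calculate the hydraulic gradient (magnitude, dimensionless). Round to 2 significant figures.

Taking OW-A as reference: OW-B−OW-A = (110, -25, -0.05); OW-C−OW-A = (45, -150, -0.08).
Determinant of the coordinate differences = 110·(-150) − 45·(-25) = -15375.
∂h/∂x = [(-0.05)·(-150) − (-0.08)·(-25)] / -15375 = -0.0003577
∂h/∂y = [110·(-0.08) − 45·(-0.05)] / -15375 = +0.0004260
|∇h| = √(-0.0003577² + 0.0004260²) = 0.0005563

0.00056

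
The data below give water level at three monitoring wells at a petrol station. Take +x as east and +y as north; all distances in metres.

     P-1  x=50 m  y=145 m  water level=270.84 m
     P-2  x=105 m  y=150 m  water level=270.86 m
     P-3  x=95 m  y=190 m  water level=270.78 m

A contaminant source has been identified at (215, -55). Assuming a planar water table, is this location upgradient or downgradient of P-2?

upgradient

Differences from P-1: to P-2 (Δx, Δy, Δh) = (55, 5, +0.02); to P-3 = (45, 45, -0.06).
Solve a·Δx + b·Δy = Δh: det = 55·45 − 45·5 = 2250.
∂h/∂x = [(+0.02)·45 − (-0.06)·5] / 2250 = +0.0005333
∂h/∂y = [55·(-0.06) − 45·(+0.02)] / 2250 = -0.001867
Head at (215, -55) = 270.84 + (+0.0005333)·(165) + (-0.001867)·(-200) = 271.30 m.
That is higher than the 270.86 m at P-2, so the point is upgradient.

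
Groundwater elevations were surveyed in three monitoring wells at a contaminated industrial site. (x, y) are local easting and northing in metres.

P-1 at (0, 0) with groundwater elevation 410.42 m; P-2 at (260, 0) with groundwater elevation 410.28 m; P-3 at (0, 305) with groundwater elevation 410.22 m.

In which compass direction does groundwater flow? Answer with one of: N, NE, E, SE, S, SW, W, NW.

NE

∂h/∂x = (410.28 − 410.42) / (260 − 0) = -0.0005385
∂h/∂y = (410.22 − 410.42) / (305 − 0) = -0.0006557
Flow = −∇h = (+0.0005385 east, +0.0006557 north), which points northeast.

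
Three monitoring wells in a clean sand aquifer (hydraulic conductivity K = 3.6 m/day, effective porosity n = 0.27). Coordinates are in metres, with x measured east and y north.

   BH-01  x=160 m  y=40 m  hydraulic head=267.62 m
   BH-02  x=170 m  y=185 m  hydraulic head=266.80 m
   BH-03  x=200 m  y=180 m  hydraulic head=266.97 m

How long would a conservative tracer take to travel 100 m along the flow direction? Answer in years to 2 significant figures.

2.7 years

Taking BH-01 as reference: BH-02−BH-01 = (10, 145, -0.82); BH-03−BH-01 = (40, 140, -0.65).
Solve a·Δx + b·Δy = Δh: det = 10·140 − 40·145 = -4400.
∂h/∂x = [(-0.82)·140 − (-0.65)·145] / -4400 = +0.004670
∂h/∂y = [10·(-0.65) − 40·(-0.82)] / -4400 = -0.005977
|∇h| = √(0.004670² + -0.005977²) = 0.007585
Seepage velocity v = K·i/n = 3.6 × 0.007585 / 0.27 = 0.1011 m/day.
t = 100 / 0.1011 = 989.1 days = 2.71 years.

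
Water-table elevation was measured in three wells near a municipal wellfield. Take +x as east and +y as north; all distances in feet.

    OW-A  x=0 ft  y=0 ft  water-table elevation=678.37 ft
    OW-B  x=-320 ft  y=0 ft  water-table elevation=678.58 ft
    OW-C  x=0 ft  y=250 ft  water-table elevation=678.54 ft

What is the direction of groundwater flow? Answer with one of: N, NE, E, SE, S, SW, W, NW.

SE

∂h/∂x = (678.58 − 678.37) / (-320 − 0) = -0.0006563
∂h/∂y = (678.54 − 678.37) / (250 − 0) = +0.0006800
Flow = −∇h = (+0.0006563 east, -0.0006800 north), which points southeast.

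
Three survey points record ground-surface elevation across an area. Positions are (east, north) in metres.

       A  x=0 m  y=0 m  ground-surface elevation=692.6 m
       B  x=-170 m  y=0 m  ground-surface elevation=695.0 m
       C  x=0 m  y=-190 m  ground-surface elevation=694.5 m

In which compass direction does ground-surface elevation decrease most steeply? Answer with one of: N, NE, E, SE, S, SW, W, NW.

NE

∂z/∂x = (695.0 − 692.6) / (-170 − 0) = -0.01412
∂z/∂y = (694.5 − 692.6) / (-190 − 0) = -0.010000
Steepest decrease is along −∇f = (+0.01412 E, +0.010000 N) → northeast.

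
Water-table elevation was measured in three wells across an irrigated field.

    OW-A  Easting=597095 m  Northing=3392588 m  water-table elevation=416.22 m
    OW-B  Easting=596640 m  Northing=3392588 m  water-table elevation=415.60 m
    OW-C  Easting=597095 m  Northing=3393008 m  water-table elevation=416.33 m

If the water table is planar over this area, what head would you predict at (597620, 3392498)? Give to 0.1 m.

∂h/∂x = (415.60 − 416.22) / (596640 − 597095) = +0.001363
∂h/∂y = (416.33 − 416.22) / (3393008 − 3392588) = +0.0002619
h(597620, 3392498) = 416.22 + (+0.001363)·(525) + (+0.0002619)·(-90) = 416.22 +0.715 -0.024 = 416.912 m.

416.9 m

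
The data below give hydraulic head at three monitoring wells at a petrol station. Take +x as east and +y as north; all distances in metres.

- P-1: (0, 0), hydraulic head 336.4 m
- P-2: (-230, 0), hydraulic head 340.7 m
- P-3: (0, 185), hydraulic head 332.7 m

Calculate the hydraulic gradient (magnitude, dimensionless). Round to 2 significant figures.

0.027

∂h/∂x = (340.7 − 336.4) / (-230 − 0) = -0.01870
∂h/∂y = (332.7 − 336.4) / (185 − 0) = -0.02000
|∇h| = √(-0.01870² + -0.02000²) = 0.02738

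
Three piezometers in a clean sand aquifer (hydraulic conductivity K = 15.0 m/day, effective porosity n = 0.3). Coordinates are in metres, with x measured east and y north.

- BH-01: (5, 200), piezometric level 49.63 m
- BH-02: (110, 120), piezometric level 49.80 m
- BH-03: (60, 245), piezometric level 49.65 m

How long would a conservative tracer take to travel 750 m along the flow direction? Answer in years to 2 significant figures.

Three-point gradient (reference BH-01): Δ to BH-02 = (105, -80, +0.17), Δ to BH-03 = (55, 45, +0.02).
∂h/∂x = +0.001014, ∂h/∂y = -0.0007945 (det = 9125).
|∇h| = √(0.001014² + -0.0007945²) = 0.001288
Seepage velocity v = K·i/n = 15.0 × 0.001288 / 0.3 = 0.0644 m/day.
t = 750 / 0.0644 = 1.165e+04 days = 31.9 years.

32 years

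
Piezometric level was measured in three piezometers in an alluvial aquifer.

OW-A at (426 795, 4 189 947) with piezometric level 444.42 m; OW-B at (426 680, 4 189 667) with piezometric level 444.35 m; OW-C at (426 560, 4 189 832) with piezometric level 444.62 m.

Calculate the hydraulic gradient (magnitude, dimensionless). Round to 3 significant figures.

0.00143

Three-point gradient (reference OW-A): Δ to OW-B = (-115, -280, -0.07), Δ to OW-C = (-235, -115, +0.20).
∂h/∂x = -0.001218, ∂h/∂y = +0.0007504 (det = -52575).
|∇h| = √(-0.001218² + 0.0007504²) = 0.001431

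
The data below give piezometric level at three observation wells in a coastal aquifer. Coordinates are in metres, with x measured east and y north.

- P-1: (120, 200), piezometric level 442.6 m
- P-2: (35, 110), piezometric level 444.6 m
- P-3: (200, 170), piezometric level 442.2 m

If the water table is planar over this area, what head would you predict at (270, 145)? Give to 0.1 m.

Differences from P-1: to P-2 (Δx, Δy, Δh) = (-85, -90, +2.0); to P-3 = (80, -30, -0.4).
Determinant of the coordinate differences = (-85)·(-30) − 80·(-90) = 9750.
∂h/∂x = [(+2.0)·(-30) − (-0.4)·(-90)] / 9750 = -0.009846
∂h/∂y = [(-85)·(-0.4) − 80·(+2.0)] / 9750 = -0.01292
h(270, 145) = 442.6 + (-0.009846)·(150) + (-0.01292)·(-55) = 442.6 -1.477 +0.711 = 441.834 m.

441.8 m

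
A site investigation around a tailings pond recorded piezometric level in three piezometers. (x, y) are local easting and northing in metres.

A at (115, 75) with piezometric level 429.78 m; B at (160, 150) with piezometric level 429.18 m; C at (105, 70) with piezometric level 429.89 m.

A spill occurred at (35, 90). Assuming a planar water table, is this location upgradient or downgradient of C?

With h = a·x + b·y + c and A as origin, the differences give:
  45·a + 75·b = -0.60
  (-10)·a + (-5)·b = +0.11
Eliminate b (×(-5) and ×75, subtract): 525·a = -5.250 → a = ∂h/∂x = -0.01000
Back-substitute: b = ∂h/∂y = -0.002000.
Head at (35, 90) = 429.78 + (-0.01000)·(-80) + (-0.002000)·(15) = 430.55 m.
That is higher than the 429.89 m at C, so the point is upgradient.

upgradient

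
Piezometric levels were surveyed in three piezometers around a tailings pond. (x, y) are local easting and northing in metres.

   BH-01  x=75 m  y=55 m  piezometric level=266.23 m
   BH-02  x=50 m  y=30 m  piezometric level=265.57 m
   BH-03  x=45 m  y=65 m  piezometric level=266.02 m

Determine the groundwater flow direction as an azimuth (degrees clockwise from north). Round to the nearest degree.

With h = a·x + b·y + c and BH-01 as origin, the differences give:
  (-25)·a + (-25)·b = -0.66
  (-30)·a + 10·b = -0.21
Eliminate b (×10 and ×(-25), subtract): -1000·a = -11.850 → a = ∂h/∂x = +0.01185
Back-substitute: b = ∂h/∂y = +0.01455.
Flow direction (−∇h) has components (-0.01185 E, -0.01455 N).
Azimuth = atan2(E, N) = atan2(-0.01185, -0.01455) = 219.2° ≈ 219°.

219°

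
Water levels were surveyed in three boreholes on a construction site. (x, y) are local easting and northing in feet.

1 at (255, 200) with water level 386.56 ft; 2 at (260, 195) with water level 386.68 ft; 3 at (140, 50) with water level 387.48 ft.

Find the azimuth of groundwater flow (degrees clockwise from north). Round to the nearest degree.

Differences from 1: to 2 (Δx, Δy, Δh) = (5, -5, +0.12); to 3 = (-115, -150, +0.92).
Solve a·Δx + b·Δy = Δh: det = 5·(-150) − (-115)·(-5) = -1325.
∂h/∂x = [(+0.12)·(-150) − (+0.92)·(-5)] / -1325 = +0.01011
∂h/∂y = [5·(+0.92) − (-115)·(+0.12)] / -1325 = -0.01389
Flow direction (−∇h) has components (-0.01011 E, +0.01389 N).
Azimuth = atan2(E, N) = atan2(-0.01011, +0.01389) = 323.9° ≈ 324°.

324°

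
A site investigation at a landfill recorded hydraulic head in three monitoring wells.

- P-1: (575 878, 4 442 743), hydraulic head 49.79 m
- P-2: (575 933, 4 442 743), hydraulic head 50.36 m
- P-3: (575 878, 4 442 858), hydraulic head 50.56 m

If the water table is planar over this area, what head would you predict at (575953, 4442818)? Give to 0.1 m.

∂h/∂x = (50.36 − 49.79) / (575933 − 575878) = +0.01036
∂h/∂y = (50.56 − 49.79) / (4442858 − 4442743) = +0.006696
h(575953, 4442818) = 49.79 + (+0.01036)·(75) + (+0.006696)·(75) = 49.79 +0.777 +0.502 = 51.069 m.

51.1 m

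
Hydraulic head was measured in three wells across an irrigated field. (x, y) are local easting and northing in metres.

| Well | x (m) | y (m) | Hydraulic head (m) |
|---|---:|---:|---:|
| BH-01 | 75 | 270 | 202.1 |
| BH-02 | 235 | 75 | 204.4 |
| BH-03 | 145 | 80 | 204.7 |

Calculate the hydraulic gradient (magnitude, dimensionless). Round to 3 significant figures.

Differences from BH-01: to BH-02 (Δx, Δy, Δh) = (160, -195, +2.3); to BH-03 = (70, -190, +2.6).
Solve a·Δx + b·Δy = Δh: det = 160·(-190) − 70·(-195) = -16750.
∂h/∂x = [(+2.3)·(-190) − (+2.6)·(-195)] / -16750 = -0.004179
∂h/∂y = [160·(+2.6) − 70·(+2.3)] / -16750 = -0.01522
|∇h| = √(-0.004179² + -0.01522²) = 0.01578

0.0158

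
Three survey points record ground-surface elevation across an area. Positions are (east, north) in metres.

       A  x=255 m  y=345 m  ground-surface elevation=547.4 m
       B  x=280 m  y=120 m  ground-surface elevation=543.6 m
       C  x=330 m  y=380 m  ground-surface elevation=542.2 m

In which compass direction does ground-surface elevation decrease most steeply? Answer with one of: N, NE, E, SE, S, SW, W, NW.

E

Taking A as reference: B−A = (25, -225, -3.8); C−A = (75, 35, -5.2).
Determinant of the coordinate differences = 25·35 − 75·(-225) = 17750.
∂z/∂x = [(-3.8)·35 − (-5.2)·(-225)] / 17750 = -0.07341
∂z/∂y = [25·(-5.2) − 75·(-3.8)] / 17750 = +0.008732
Steepest decrease is along −∇f = (+0.07341 E, -0.008732 N) → east.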